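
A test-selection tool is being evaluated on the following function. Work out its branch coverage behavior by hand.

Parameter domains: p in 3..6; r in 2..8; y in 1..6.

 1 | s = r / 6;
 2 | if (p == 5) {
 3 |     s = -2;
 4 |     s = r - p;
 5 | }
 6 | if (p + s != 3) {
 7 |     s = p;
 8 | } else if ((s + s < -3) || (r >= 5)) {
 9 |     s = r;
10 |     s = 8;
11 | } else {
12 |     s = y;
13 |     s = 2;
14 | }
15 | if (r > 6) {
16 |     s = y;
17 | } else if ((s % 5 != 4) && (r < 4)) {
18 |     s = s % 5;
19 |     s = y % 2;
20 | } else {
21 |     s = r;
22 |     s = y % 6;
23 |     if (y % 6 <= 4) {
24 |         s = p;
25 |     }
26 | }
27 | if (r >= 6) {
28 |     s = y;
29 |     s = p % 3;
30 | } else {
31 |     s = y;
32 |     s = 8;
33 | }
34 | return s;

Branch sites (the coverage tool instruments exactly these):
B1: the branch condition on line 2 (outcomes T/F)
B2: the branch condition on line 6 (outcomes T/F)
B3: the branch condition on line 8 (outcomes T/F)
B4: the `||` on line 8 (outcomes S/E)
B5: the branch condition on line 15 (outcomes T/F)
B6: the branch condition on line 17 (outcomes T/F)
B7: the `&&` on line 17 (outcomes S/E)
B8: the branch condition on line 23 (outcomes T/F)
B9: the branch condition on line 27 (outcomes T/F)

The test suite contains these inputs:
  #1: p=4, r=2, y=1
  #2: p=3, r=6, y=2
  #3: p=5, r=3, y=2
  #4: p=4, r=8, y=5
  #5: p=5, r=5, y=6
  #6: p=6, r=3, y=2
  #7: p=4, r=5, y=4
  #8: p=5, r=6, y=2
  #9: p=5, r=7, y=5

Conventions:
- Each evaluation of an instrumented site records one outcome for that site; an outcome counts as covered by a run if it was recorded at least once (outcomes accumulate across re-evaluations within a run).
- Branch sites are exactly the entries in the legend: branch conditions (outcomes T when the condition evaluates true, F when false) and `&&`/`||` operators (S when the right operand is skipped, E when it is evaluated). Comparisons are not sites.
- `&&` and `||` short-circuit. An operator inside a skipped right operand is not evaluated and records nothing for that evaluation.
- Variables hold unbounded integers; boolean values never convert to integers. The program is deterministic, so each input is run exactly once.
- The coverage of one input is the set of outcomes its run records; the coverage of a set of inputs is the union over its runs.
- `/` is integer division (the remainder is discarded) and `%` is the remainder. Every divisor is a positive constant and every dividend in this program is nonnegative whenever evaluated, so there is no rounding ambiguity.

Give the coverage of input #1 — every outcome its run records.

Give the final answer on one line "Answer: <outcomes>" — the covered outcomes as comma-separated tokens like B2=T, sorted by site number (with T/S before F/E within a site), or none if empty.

Tracing the run of input #1 (p=4, r=2, y=1):
  B1->F, B2->T, B5->F, B7->S, B6->F, B8->T, B9->F
as a set, this run covers: B1=F, B2=T, B5=F, B6=F, B7=S, B8=T, B9=F

Answer: B1=F, B2=T, B5=F, B6=F, B7=S, B8=T, B9=F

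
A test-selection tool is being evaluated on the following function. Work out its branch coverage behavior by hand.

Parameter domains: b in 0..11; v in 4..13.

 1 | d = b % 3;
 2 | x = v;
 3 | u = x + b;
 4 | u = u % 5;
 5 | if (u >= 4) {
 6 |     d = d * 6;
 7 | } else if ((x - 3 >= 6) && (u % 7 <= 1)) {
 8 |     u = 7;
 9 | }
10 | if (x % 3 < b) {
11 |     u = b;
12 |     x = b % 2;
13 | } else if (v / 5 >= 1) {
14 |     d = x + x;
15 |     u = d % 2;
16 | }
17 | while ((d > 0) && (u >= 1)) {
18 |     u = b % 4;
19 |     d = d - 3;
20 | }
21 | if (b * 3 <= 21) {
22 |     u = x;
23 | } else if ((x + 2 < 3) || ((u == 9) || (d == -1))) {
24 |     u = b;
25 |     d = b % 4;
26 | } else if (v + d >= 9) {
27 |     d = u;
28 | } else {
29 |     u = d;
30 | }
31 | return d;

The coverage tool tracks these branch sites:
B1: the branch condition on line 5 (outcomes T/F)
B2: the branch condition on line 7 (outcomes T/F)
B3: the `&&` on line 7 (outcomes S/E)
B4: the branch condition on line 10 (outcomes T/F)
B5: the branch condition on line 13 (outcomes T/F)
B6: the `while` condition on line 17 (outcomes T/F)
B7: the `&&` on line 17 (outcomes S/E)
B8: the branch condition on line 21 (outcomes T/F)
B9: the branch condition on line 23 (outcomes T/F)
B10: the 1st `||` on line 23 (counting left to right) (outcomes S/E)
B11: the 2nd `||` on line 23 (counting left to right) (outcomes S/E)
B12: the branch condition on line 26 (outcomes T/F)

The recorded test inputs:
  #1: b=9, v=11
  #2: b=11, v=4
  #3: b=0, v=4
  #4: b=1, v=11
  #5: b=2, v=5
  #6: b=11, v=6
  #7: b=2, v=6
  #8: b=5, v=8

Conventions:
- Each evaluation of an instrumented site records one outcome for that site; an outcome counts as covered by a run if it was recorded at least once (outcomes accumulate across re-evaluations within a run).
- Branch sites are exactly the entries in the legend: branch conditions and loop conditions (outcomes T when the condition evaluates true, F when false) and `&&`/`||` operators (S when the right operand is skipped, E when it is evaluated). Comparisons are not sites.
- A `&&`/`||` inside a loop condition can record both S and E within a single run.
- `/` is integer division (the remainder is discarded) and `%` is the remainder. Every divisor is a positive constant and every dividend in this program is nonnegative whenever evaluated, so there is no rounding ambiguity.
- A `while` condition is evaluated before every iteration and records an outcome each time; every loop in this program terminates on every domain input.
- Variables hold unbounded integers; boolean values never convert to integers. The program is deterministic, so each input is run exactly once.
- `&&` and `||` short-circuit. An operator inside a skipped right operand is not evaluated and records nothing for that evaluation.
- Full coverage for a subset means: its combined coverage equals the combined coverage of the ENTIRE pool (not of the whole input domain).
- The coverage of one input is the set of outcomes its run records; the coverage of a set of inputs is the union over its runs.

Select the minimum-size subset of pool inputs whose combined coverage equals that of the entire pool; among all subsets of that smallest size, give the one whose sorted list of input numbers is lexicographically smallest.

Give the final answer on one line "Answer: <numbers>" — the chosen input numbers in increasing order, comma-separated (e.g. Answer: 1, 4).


run #1 (b=9, v=11) runs B1->F, B3->E, B2->T, B4->T, B7->S, B6->F, B8->F, B10->E, B11->S, B9->T; records B1=F, B2=T, B3=E, B4=T, B6=F, B7=S, B8=F, B9=T, B10=E, B11=S
run #2 (b=11, v=4) runs B1->F, B3->S, B2->F, B4->T, B7->E, B6->T, B7->S, B6->F, B8->F, B10->E, B11->E, B9->T; records B1=F, B2=F, B3=S, B4=T, B6=T, B6=F, B7=S, B7=E, B8=F, B9=T, B10=E, B11=E
run #3 (b=0, v=4) runs B1->T, B4->F, B5->F, B7->S, B6->F, B8->T; records B1=T, B4=F, B5=F, B6=F, B7=S, B8=T
run #4 (b=1, v=11) runs B1->F, B3->E, B2->F, B4->F, B5->T, B7->E, B6->F, B8->T; records B1=F, B2=F, B3=E, B4=F, B5=T, B6=F, B7=E, B8=T
run #5 (b=2, v=5) runs B1->F, B3->S, B2->F, B4->F, B5->T, B7->E, B6->F, B8->T; records B1=F, B2=F, B3=S, B4=F, B5=T, B6=F, B7=E, B8=T
run #6 (b=11, v=6) runs B1->F, B3->S, B2->F, B4->T, B7->E, B6->T, B7->S, B6->F, B8->F, B10->E, B11->E, B9->T; records B1=F, B2=F, B3=S, B4=T, B6=T, B6=F, B7=S, B7=E, B8=F, B9=T, B10=E, B11=E
run #7 (b=2, v=6) runs B1->F, B3->S, B2->F, B4->T, B7->E, B6->T, B7->S, B6->F, B8->T; records B1=F, B2=F, B3=S, B4=T, B6=T, B6=F, B7=S, B7=E, B8=T
run #8 (b=5, v=8) runs B1->F, B3->S, B2->F, B4->T, B7->E, B6->T, B7->S, B6->F, B8->T; records B1=F, B2=F, B3=S, B4=T, B6=T, B6=F, B7=S, B7=E, B8=T
union over all inputs: B1=T, B1=F, B2=T, B2=F, B3=S, B3=E, B4=T, B4=F, B5=T, B5=F, B6=T, B6=F, B7=S, B7=E, B8=T, B8=F, B9=T, B10=E, B11=S, B11=E (20 outcomes)
size 1 is not enough: best union over all size-1 subsets is 12/20
size 2 is not enough: best union over all size-2 subsets is 16/20
size 3 is not enough: best union over all size-3 subsets is 19/20
inputs {1, 2, 3, 4} (size 4) cover everything; no size-4 subset with a lexicographically smaller index list covers all 20
Answer: 1, 2, 3, 4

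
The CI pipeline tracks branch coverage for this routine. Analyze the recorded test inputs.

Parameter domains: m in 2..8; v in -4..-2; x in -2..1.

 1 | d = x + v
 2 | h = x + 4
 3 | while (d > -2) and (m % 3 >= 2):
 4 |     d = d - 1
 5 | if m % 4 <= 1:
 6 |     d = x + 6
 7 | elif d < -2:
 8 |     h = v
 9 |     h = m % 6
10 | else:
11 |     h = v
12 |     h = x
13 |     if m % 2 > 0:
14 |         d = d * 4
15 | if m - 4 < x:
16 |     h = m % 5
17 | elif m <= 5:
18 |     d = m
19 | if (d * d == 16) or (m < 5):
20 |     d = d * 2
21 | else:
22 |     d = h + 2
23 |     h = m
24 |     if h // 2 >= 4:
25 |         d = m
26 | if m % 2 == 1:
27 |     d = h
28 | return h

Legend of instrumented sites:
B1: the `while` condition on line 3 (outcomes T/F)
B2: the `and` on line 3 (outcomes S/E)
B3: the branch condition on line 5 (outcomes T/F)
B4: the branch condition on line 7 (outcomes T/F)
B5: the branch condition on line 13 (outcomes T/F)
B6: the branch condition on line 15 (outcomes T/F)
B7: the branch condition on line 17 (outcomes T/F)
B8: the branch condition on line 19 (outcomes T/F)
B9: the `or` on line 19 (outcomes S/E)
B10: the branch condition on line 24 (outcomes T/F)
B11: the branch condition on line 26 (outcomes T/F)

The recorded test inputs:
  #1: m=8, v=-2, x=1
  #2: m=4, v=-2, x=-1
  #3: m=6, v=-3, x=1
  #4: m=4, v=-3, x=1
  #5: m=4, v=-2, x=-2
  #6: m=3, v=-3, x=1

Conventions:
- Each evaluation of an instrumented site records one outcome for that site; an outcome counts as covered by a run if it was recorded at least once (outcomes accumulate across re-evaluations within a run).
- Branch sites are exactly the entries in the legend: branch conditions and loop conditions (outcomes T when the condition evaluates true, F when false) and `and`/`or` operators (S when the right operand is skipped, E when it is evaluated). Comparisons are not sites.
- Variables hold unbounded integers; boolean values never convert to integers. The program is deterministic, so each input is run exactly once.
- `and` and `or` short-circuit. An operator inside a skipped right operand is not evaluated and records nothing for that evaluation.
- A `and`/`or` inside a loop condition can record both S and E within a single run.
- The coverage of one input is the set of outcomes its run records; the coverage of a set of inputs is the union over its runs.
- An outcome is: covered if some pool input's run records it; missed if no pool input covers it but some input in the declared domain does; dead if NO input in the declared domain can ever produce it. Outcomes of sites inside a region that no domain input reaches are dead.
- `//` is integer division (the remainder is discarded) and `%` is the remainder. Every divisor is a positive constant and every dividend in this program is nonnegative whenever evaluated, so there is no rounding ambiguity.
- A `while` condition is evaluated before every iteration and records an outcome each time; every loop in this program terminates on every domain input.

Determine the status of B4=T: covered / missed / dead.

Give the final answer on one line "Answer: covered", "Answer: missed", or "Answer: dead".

no pool input records B4=T
but domain input (m=2, v=-4, x=-2) does record it -> reachable, so missed

Answer: missed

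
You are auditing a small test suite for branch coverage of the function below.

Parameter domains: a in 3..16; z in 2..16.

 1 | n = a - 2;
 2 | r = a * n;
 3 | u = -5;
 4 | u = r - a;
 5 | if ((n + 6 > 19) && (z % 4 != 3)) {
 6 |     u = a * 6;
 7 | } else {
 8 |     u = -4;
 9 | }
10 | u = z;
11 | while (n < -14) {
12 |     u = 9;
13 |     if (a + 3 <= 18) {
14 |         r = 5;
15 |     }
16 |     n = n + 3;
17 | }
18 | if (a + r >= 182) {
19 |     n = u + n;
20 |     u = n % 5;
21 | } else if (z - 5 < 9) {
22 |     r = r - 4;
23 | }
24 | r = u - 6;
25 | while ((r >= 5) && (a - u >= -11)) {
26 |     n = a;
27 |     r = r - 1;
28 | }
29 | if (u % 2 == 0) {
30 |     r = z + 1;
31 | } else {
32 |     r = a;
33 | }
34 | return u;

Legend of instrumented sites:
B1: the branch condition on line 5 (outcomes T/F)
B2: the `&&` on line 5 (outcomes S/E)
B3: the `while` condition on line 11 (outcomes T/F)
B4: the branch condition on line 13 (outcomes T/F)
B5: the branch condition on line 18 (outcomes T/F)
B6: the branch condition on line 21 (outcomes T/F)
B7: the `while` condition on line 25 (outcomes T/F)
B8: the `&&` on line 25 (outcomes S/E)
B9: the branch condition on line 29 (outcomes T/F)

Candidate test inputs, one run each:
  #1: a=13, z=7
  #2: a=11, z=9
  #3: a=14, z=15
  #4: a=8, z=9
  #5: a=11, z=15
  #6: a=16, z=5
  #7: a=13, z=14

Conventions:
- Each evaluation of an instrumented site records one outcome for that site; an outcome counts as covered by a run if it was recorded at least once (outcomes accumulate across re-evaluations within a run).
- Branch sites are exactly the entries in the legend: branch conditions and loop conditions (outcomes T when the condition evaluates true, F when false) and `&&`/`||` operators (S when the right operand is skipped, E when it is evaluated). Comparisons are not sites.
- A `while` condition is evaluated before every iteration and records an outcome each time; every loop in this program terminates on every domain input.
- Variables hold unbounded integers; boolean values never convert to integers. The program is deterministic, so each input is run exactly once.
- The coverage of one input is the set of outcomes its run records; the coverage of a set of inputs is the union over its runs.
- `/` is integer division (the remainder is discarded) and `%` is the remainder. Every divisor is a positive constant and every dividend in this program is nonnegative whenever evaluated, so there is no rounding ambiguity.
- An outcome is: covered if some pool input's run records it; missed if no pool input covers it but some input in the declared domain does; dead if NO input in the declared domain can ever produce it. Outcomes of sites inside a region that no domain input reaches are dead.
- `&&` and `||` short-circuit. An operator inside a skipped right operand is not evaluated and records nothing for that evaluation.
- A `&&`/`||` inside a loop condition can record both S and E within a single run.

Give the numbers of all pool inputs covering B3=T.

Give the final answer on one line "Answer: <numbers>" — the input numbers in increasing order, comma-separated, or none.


input #1 (a=13, z=7): does not record B3=T
input #2 (a=11, z=9): does not record B3=T
input #3 (a=14, z=15): does not record B3=T
input #4 (a=8, z=9): does not record B3=T
input #5 (a=11, z=15): does not record B3=T
input #6 (a=16, z=5): does not record B3=T
input #7 (a=13, z=14): does not record B3=T
Answer: none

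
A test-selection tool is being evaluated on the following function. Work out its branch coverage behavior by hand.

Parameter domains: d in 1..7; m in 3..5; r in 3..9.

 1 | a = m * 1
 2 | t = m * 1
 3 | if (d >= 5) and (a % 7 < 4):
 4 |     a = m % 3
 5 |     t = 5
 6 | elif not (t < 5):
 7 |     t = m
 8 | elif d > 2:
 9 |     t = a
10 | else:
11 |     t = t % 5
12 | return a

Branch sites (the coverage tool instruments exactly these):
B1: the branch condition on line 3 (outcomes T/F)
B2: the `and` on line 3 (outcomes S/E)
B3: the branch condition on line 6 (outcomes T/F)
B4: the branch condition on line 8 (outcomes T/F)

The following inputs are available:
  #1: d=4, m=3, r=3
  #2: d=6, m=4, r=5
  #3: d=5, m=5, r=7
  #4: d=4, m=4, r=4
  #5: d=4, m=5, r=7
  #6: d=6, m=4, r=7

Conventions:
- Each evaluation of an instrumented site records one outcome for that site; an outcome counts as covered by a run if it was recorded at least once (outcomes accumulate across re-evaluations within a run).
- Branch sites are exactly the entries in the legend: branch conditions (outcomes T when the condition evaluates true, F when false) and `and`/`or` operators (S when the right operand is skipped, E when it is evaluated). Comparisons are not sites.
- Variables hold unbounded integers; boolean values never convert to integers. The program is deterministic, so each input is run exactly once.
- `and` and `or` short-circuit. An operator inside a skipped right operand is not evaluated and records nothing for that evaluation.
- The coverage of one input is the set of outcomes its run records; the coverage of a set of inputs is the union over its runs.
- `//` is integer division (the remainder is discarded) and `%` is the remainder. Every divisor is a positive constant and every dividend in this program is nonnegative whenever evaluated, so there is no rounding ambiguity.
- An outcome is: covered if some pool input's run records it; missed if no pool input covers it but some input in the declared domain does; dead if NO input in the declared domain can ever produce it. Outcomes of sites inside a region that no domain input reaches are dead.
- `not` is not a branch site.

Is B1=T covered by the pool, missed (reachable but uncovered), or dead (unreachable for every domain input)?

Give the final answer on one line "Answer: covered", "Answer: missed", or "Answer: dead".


no pool input records B1=T
but domain input (d=5, m=3, r=3) does record it -> reachable, so missed
Answer: missed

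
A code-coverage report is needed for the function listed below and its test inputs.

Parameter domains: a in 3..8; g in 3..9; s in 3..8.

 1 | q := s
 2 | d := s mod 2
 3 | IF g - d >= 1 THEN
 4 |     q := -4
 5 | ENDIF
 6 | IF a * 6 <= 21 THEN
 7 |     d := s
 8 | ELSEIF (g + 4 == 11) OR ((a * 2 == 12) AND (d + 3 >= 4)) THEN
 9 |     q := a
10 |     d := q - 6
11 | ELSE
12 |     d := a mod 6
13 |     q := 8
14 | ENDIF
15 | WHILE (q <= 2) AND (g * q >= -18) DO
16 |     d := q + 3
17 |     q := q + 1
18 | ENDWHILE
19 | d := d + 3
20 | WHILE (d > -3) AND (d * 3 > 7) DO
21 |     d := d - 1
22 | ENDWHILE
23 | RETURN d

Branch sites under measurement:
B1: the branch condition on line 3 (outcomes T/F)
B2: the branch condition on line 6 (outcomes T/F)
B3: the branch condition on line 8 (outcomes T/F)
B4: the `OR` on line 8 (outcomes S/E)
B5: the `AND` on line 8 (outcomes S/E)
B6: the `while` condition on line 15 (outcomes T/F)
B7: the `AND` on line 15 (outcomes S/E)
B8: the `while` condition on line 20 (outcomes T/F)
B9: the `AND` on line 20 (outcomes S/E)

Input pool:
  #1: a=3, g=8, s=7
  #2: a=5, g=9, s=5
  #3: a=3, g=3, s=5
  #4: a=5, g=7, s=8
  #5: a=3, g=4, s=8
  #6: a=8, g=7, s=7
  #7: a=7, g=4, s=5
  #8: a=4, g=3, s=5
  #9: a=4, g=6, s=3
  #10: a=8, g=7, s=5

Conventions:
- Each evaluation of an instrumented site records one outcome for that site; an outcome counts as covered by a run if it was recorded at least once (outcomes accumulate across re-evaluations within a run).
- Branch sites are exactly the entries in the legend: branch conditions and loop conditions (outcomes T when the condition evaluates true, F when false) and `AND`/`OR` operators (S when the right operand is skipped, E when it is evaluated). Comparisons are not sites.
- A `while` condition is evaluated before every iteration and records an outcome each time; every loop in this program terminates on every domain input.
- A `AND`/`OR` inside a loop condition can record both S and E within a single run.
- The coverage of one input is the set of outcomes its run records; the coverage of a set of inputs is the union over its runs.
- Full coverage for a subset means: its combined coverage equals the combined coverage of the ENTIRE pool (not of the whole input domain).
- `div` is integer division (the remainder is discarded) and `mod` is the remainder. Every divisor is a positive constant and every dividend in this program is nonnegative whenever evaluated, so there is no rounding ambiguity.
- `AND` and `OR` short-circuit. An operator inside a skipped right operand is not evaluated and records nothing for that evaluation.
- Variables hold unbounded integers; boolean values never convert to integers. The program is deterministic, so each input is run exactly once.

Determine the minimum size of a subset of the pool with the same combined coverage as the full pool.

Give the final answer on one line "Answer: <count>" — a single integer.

input #1, a=3, g=8, s=7: outcomes B1=T, B2=T, B6=F, B7=E, B8=T, B8=F, B9=E
input #2, a=5, g=9, s=5: outcomes B1=T, B2=F, B3=F, B4=E, B5=S, B6=F, B7=S, B8=T, B8=F, B9=E
input #3, a=3, g=3, s=5: outcomes B1=T, B2=T, B6=T, B6=F, B7=S, B7=E, B8=T, B8=F, B9=E
input #4, a=5, g=7, s=8: outcomes B1=T, B2=F, B3=T, B4=S, B6=F, B7=S, B8=F, B9=E
input #5, a=3, g=4, s=8: outcomes B1=T, B2=T, B6=T, B6=F, B7=S, B7=E, B8=T, B8=F, B9=E
input #6, a=8, g=7, s=7: outcomes B1=T, B2=F, B3=T, B4=S, B6=F, B7=S, B8=T, B8=F, B9=E
input #7, a=7, g=4, s=5: outcomes B1=T, B2=F, B3=F, B4=E, B5=S, B6=F, B7=S, B8=T, B8=F, B9=E
input #8, a=4, g=3, s=5: outcomes B1=T, B2=F, B3=F, B4=E, B5=S, B6=F, B7=S, B8=T, B8=F, B9=E
input #9, a=4, g=6, s=3: outcomes B1=T, B2=F, B3=F, B4=E, B5=S, B6=F, B7=S, B8=T, B8=F, B9=E
input #10, a=8, g=7, s=5: outcomes B1=T, B2=F, B3=T, B4=S, B6=F, B7=S, B8=T, B8=F, B9=E
pool-wide coverage (15 outcomes): B1=T, B2=T, B2=F, B3=T, B3=F, B4=S, B4=E, B5=S, B6=T, B6=F, B7=S, B7=E, B8=T, B8=F, B9=E
checked all size-1 subsets: none covers 15 outcomes (max 10/15)
checked all size-2 subsets: none covers 15 outcomes (max 13/15)
inputs {2, 3, 4} (size 3) cover everything; no size-3 subset with a lexicographically smaller index list covers all 15

Answer: 3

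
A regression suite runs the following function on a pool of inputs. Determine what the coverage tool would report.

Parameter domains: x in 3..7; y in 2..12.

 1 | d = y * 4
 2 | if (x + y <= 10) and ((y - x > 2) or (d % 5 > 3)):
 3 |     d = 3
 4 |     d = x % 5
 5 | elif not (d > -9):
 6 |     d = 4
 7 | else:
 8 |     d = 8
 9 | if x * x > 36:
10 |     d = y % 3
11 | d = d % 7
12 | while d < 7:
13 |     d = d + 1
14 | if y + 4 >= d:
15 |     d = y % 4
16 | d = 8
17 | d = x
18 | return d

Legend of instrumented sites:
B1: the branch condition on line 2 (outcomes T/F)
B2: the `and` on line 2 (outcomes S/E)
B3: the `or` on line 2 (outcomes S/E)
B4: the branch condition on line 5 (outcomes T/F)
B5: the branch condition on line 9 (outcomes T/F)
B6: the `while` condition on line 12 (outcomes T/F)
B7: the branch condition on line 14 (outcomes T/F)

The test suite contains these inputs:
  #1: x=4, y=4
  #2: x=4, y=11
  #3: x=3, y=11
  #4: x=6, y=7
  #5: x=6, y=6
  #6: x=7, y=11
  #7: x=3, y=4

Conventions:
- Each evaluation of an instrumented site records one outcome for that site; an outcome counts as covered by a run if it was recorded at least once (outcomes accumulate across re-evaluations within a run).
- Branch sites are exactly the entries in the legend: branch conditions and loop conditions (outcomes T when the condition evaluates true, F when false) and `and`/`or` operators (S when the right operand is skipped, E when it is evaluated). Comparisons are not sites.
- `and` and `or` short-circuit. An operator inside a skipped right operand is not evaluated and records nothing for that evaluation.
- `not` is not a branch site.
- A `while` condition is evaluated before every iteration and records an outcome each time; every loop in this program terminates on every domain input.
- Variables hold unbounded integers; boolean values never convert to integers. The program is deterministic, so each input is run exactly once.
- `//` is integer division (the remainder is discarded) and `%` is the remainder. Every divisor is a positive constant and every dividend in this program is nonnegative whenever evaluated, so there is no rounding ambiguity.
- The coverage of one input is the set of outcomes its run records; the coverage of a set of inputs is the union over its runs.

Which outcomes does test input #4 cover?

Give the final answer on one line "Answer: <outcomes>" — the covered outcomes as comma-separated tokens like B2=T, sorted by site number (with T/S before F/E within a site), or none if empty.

Tracing the run of input #4 (x=6, y=7):
  B2->S, B1->F, B4->F, B5->F, B6->T, B6->T, B6->T, B6->T, B6->T, B6->T
  B6->F, B7->T
collecting distinct outcomes: B1=F, B2=S, B4=F, B5=F, B6=T, B6=F, B7=T

Answer: B1=F, B2=S, B4=F, B5=F, B6=T, B6=F, B7=T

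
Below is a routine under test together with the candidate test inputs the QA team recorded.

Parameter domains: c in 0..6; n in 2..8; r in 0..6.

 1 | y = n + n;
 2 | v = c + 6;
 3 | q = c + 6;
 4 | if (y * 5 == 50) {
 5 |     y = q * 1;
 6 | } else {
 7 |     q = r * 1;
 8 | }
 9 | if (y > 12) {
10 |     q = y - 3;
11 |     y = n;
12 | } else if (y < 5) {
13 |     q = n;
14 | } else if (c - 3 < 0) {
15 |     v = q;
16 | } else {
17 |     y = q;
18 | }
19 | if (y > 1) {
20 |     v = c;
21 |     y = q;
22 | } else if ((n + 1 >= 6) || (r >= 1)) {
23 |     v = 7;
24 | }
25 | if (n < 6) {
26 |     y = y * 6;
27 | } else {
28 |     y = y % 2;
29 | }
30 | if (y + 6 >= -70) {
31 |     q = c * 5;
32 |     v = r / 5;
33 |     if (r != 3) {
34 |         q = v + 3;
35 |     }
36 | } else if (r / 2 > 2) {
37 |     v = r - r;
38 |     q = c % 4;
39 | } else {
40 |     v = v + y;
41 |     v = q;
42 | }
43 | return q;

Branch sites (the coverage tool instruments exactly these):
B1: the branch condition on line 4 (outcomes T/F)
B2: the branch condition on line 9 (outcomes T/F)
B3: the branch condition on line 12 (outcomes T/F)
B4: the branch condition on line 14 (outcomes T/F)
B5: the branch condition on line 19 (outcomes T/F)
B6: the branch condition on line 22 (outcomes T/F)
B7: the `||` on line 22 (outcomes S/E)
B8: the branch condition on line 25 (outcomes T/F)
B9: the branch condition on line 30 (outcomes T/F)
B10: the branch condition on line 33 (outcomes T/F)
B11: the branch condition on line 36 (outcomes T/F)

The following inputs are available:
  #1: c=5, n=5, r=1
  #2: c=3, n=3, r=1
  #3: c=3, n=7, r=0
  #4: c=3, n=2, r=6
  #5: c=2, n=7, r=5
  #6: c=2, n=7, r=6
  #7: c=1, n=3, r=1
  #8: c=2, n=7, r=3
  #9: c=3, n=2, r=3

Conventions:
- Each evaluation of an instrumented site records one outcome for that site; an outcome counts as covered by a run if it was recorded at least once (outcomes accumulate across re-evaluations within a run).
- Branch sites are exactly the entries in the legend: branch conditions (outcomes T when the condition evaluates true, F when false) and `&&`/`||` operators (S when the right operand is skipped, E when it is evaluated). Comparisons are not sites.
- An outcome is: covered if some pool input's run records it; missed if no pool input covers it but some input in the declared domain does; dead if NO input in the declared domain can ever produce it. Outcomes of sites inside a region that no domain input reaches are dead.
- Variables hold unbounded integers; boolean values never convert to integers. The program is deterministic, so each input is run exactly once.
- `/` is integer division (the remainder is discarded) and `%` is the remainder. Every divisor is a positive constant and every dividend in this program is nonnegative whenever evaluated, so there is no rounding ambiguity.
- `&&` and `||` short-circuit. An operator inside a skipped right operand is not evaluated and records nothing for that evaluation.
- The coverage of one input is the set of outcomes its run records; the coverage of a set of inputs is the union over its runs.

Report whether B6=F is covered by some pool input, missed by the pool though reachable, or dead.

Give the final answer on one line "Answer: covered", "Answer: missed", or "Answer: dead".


no pool input records B6=F
but domain input (c=3, n=3, r=0) does record it -> reachable, so missed
Answer: missed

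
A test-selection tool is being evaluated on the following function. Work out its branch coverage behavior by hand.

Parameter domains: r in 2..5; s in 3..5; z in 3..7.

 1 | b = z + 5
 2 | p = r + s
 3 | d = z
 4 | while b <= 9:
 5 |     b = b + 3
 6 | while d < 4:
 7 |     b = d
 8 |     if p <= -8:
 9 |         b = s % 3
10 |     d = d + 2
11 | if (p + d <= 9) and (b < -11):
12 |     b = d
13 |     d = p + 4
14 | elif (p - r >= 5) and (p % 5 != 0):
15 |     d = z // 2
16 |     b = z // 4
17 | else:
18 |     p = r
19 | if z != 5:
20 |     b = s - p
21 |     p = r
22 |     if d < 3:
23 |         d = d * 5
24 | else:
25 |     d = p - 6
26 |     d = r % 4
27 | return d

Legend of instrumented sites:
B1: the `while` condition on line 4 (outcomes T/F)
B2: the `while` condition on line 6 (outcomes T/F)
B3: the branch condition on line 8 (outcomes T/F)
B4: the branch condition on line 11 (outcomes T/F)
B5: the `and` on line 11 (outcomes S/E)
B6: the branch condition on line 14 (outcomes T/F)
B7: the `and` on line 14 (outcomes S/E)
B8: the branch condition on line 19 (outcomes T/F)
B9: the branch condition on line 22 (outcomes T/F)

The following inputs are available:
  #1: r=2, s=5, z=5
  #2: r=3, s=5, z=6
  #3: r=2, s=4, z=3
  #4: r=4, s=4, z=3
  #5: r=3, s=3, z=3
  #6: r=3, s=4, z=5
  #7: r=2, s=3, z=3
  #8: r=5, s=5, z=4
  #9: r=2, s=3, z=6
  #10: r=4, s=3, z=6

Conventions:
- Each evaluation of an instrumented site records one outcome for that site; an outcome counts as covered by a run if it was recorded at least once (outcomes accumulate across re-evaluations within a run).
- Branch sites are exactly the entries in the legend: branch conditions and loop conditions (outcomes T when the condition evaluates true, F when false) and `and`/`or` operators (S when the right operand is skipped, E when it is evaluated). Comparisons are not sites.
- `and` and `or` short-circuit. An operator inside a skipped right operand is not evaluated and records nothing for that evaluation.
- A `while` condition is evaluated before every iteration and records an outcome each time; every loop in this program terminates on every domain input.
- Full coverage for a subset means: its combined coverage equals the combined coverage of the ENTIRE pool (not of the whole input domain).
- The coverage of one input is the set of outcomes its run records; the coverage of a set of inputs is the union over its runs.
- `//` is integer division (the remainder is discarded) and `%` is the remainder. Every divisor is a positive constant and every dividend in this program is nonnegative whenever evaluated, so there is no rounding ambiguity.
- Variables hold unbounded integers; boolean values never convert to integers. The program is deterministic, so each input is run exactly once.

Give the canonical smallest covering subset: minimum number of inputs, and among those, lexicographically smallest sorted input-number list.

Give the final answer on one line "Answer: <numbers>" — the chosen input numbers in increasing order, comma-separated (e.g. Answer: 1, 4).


input #1 (r=2, s=5, z=5): events B1->F, B2->F, B5->S, B4->F, B7->E, B6->T, B8->F; covers B1=F, B2=F, B4=F, B5=S, B6=T, B7=E, B8=F
input #2 (r=3, s=5, z=6): events B1->F, B2->F, B5->S, B4->F, B7->E, B6->T, B8->T, B9->F; covers B1=F, B2=F, B4=F, B5=S, B6=T, B7=E, B8=T, B9=F
input #3 (r=2, s=4, z=3): events B1->T, B1->F, B2->T, B3->F, B2->F, B5->S, B4->F, B7->S, B6->F, B8->T, B9->F; covers B1=T, B1=F, B2=T, B2=F, B3=F, B4=F, B5=S, B6=F, B7=S, B8=T, B9=F
input #4 (r=4, s=4, z=3): events B1->T, B1->F, B2->T, B3->F, B2->F, B5->S, B4->F, B7->S, B6->F, B8->T, B9->F; covers B1=T, B1=F, B2=T, B2=F, B3=F, B4=F, B5=S, B6=F, B7=S, B8=T, B9=F
input #5 (r=3, s=3, z=3): events B1->T, B1->F, B2->T, B3->F, B2->F, B5->S, B4->F, B7->S, B6->F, B8->T, B9->F; covers B1=T, B1=F, B2=T, B2=F, B3=F, B4=F, B5=S, B6=F, B7=S, B8=T, B9=F
input #6 (r=3, s=4, z=5): events B1->F, B2->F, B5->S, B4->F, B7->S, B6->F, B8->F; covers B1=F, B2=F, B4=F, B5=S, B6=F, B7=S, B8=F
input #7 (r=2, s=3, z=3): events B1->T, B1->F, B2->T, B3->F, B2->F, B5->S, B4->F, B7->S, B6->F, B8->T, B9->F; covers B1=T, B1=F, B2=T, B2=F, B3=F, B4=F, B5=S, B6=F, B7=S, B8=T, B9=F
input #8 (r=5, s=5, z=4): events B1->T, B1->F, B2->F, B5->S, B4->F, B7->E, B6->F, B8->T, B9->F; covers B1=T, B1=F, B2=F, B4=F, B5=S, B6=F, B7=E, B8=T, B9=F
input #9 (r=2, s=3, z=6): events B1->F, B2->F, B5->S, B4->F, B7->S, B6->F, B8->T, B9->F; covers B1=F, B2=F, B4=F, B5=S, B6=F, B7=S, B8=T, B9=F
input #10 (r=4, s=3, z=6): events B1->F, B2->F, B5->S, B4->F, B7->S, B6->F, B8->T, B9->F; covers B1=F, B2=F, B4=F, B5=S, B6=F, B7=S, B8=T, B9=F
together the pool reaches 14 outcomes: B1=T, B1=F, B2=T, B2=F, B3=F, B4=F, B5=S, B6=T, B6=F, B7=S, B7=E, B8=T, B8=F, B9=F
every size-1 subset falls short of the 14 outcomes (best: 11/14)
at size 2, {1, 3} reaches all 14 outcomes; every lexicographically earlier size-2 subset fails
Answer: 1, 3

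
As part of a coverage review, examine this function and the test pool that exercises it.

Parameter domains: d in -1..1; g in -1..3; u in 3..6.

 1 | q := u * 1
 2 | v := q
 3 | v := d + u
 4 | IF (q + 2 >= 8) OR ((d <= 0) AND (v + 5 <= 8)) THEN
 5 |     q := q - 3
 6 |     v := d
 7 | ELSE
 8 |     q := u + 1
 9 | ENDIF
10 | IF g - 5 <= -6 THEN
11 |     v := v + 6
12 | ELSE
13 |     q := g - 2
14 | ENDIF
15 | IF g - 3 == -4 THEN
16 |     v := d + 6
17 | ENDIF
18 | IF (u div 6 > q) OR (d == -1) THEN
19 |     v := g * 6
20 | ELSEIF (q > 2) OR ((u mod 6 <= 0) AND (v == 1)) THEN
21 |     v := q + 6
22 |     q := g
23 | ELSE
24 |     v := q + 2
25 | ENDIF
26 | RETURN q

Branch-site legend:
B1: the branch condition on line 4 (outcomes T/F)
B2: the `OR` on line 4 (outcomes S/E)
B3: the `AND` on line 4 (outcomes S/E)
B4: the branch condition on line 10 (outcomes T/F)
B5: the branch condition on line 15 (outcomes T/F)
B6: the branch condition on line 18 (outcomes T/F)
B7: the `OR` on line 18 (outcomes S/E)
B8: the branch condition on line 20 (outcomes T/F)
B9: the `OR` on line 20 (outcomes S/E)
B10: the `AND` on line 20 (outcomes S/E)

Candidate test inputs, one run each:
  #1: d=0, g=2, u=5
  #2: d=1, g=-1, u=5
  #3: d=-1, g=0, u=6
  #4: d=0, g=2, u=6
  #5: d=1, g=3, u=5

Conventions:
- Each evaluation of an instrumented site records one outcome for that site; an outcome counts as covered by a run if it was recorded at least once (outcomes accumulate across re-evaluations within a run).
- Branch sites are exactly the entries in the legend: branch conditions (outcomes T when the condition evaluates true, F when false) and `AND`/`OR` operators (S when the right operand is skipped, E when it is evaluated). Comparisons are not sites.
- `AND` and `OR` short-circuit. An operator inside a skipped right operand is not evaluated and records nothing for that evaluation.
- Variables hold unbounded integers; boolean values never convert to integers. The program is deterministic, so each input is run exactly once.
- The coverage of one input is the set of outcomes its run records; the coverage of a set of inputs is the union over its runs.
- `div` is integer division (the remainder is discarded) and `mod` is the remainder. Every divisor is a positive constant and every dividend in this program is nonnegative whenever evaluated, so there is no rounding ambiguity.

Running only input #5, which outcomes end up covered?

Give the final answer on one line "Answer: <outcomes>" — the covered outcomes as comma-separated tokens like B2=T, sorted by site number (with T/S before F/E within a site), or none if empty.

Simulating input #5 (d=1, g=3, u=5) step by step:
  B2->E, B3->S, B1->F, B4->F, B5->F, B7->E, B6->F, B9->E, B10->S, B8->F
distinct outcomes covered: B1=F, B2=E, B3=S, B4=F, B5=F, B6=F, B7=E, B8=F, B9=E, B10=S

Answer: B1=F, B2=E, B3=S, B4=F, B5=F, B6=F, B7=E, B8=F, B9=E, B10=S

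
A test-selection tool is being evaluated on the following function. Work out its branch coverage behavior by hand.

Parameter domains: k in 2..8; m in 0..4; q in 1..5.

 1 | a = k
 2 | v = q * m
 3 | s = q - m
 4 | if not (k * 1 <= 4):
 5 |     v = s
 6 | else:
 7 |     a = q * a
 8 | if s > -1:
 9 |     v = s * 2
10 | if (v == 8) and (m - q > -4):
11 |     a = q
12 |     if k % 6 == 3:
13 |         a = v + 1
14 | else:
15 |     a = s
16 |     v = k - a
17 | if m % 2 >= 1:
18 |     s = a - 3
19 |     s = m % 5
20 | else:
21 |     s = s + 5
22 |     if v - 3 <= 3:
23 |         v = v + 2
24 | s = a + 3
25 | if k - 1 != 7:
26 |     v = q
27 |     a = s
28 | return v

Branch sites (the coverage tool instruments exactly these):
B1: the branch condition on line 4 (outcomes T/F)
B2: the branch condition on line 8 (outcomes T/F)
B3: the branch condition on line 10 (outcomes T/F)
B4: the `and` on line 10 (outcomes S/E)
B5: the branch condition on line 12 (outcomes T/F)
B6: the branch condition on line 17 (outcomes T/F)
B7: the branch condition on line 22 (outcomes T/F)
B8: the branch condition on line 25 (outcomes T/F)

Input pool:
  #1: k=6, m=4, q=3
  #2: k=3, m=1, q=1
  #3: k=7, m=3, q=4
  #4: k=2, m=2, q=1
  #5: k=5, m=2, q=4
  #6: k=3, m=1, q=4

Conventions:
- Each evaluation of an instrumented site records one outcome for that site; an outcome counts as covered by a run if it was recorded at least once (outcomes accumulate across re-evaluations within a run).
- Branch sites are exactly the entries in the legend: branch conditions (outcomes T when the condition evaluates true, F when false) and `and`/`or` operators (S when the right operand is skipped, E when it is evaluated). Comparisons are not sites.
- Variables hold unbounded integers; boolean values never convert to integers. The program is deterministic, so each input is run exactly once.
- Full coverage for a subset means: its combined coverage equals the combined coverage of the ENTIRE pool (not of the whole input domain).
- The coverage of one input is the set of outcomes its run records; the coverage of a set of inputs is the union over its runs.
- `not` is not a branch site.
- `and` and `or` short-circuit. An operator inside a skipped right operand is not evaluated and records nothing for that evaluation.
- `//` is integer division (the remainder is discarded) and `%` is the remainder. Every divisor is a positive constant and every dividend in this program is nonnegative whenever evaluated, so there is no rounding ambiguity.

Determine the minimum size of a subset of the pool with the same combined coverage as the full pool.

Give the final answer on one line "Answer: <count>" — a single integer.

input #1, k=6, m=4, q=3: events B1->T, B2->F, B4->S, B3->F, B6->F, B7->F, B8->T; outcomes B1=T, B2=F, B3=F, B4=S, B6=F, B7=F, B8=T
input #2, k=3, m=1, q=1: events B1->F, B2->T, B4->S, B3->F, B6->T, B8->T; outcomes B1=F, B2=T, B3=F, B4=S, B6=T, B8=T
input #3, k=7, m=3, q=4: events B1->T, B2->T, B4->S, B3->F, B6->T, B8->T; outcomes B1=T, B2=T, B3=F, B4=S, B6=T, B8=T
input #4, k=2, m=2, q=1: events B1->F, B2->F, B4->S, B3->F, B6->F, B7->T, B8->T; outcomes B1=F, B2=F, B3=F, B4=S, B6=F, B7=T, B8=T
input #5, k=5, m=2, q=4: events B1->T, B2->T, B4->S, B3->F, B6->F, B7->T, B8->T; outcomes B1=T, B2=T, B3=F, B4=S, B6=F, B7=T, B8=T
input #6, k=3, m=1, q=4: events B1->F, B2->T, B4->S, B3->F, B6->T, B8->T; outcomes B1=F, B2=T, B3=F, B4=S, B6=T, B8=T
union over all inputs: B1=T, B1=F, B2=T, B2=F, B3=F, B4=S, B6=T, B6=F, B7=T, B7=F, B8=T (11 outcomes)
no size-1 subset reaches all 11 outcomes (best union: 7/11)
no size-2 subset reaches all 11 outcomes (best union: 10/11)
inputs {1, 2, 4} (size 3) cover everything; no size-3 subset with a lexicographically smaller index list covers all 11

Answer: 3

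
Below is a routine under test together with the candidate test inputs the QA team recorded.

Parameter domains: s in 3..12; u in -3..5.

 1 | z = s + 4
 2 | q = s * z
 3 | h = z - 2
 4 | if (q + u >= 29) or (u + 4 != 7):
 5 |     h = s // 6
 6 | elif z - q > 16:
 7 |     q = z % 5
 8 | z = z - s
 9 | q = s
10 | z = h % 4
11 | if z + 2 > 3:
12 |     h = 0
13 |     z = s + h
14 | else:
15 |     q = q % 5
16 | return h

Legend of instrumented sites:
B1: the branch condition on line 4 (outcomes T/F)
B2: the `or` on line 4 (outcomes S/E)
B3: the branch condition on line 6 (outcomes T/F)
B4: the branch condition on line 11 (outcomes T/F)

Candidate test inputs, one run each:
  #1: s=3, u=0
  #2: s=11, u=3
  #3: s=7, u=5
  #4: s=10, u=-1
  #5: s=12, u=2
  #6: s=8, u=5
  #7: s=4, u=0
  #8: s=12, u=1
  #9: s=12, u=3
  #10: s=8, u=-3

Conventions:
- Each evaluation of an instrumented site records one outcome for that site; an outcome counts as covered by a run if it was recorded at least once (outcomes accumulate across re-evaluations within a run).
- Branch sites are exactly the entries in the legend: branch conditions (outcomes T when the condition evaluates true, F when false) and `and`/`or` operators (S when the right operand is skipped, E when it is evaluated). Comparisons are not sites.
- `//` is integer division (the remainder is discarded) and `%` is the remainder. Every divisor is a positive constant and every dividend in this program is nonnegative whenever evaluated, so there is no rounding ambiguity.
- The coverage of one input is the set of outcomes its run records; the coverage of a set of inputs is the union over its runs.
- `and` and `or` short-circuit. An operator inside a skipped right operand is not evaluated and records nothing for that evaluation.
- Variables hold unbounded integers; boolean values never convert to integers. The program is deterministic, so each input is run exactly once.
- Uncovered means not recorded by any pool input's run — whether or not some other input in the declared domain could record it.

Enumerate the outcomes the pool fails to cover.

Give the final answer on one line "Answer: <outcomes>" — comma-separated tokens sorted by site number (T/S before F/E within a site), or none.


input #1 (s=3, u=0): events B2->E, B1->T, B4->F; covers B1=T, B2=E, B4=F
input #2 (s=11, u=3): events B2->S, B1->T, B4->F; covers B1=T, B2=S, B4=F
input #3 (s=7, u=5): events B2->S, B1->T, B4->F; covers B1=T, B2=S, B4=F
input #4 (s=10, u=-1): events B2->S, B1->T, B4->F; covers B1=T, B2=S, B4=F
input #5 (s=12, u=2): events B2->S, B1->T, B4->T; covers B1=T, B2=S, B4=T
input #6 (s=8, u=5): events B2->S, B1->T, B4->F; covers B1=T, B2=S, B4=F
input #7 (s=4, u=0): events B2->S, B1->T, B4->F; covers B1=T, B2=S, B4=F
input #8 (s=12, u=1): events B2->S, B1->T, B4->T; covers B1=T, B2=S, B4=T
input #9 (s=12, u=3): events B2->S, B1->T, B4->T; covers B1=T, B2=S, B4=T
input #10 (s=8, u=-3): events B2->S, B1->T, B4->F; covers B1=T, B2=S, B4=F
union over the pool: B1=T, B2=S, B2=E, B4=T, B4=F
uncovered (3 of 8): B1=F, B3=T, B3=F
Answer: B1=F, B3=T, B3=F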